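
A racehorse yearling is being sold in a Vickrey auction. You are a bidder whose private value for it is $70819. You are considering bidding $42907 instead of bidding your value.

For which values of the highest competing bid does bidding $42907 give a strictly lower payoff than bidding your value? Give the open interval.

($42907, $70819)

If the competing bid is below $42907, both bids win at the same price — no difference.
If it is above $70819, both bids lose — no difference.
If it lies strictly between $42907 and $70819, bidding your value wins at a price below your value (positive payoff) while bidding $42907 loses (payoff 0).
So the deviation strictly hurts on the open interval ($42907, $70819).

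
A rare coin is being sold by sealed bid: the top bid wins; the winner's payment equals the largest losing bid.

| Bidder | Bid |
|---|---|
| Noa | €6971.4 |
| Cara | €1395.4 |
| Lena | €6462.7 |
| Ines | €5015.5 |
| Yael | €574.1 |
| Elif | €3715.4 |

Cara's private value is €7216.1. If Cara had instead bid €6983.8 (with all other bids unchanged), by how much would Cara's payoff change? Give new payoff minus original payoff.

€244.7

The highest bid among the other bidders is €6971.4; Cara's bid doesn't change that.
Original bid €1395.4: Cara is not highest (top rival bid is €6971.4); payoff €0.
Alternative bid €6983.8: Cara is highest, pays the top rival bid €6971.4; payoff €7216.1 − €6971.4 = €244.7.
Change in payoff = €244.7 − (€0) = €244.7.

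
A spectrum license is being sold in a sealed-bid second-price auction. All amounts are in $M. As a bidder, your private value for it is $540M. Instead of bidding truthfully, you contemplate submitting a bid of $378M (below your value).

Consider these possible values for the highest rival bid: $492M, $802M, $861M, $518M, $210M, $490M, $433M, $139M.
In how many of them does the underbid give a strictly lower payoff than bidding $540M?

4

The deviation hurts exactly when the highest competing bid lies strictly between $378M and $540M — underbidding then forfeits a profitable win.
$492M: inside the interval → strictly worse (loss $48M).
$802M: above both → same outcome either way.
$861M: above both → same outcome either way.
$518M: inside the interval → strictly worse (loss $22M).
$210M: below both → same outcome either way.
$490M: inside the interval → strictly worse (loss $50M).
$433M: inside the interval → strictly worse (loss $107M).
$139M: below both → same outcome either way.
Count: 4.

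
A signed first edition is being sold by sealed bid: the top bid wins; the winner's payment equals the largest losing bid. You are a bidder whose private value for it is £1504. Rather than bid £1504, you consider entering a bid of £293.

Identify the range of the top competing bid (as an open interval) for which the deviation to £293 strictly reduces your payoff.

(£293, £1504)

If the competing bid is below £293, both bids win at the same price — no difference.
If it is above £1504, both bids lose — no difference.
If it lies strictly between £293 and £1504, bidding your value wins at a price below your value (positive payoff) while bidding £293 loses (payoff 0).
So the deviation strictly hurts on the open interval (£293, £1504).
In a second-price auction your bid sets only whether you win, not what you pay, so bidding your true value is weakly dominant.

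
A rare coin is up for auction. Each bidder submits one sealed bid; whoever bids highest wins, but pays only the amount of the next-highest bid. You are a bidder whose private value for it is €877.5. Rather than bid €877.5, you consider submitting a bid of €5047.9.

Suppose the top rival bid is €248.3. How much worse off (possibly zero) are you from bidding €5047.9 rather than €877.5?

Bidding your value €877.5: you win (since €877.5 > €248.3) and pay €248.3. Payoff €629.2.
Bidding €5047.9: you win and pay €248.3. Payoff €877.5 − €248.3 = €629.2.
Difference = €629.2 − €629.2 = €0; both bids lead to the same outcome because the competing bid is below both your value and your alternative bid.

€0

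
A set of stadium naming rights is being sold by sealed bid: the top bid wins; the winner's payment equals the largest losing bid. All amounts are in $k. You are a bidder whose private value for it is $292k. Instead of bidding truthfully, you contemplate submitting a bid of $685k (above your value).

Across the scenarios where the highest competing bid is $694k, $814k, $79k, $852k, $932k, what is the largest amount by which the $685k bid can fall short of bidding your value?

$694k: same outcome either way → loss $0k.
$814k: same outcome either way → loss $0k.
$79k: same outcome either way → loss $0k.
$852k: same outcome either way → loss $0k.
$932k: same outcome either way → loss $0k.
Maximum loss: $0k.

$0k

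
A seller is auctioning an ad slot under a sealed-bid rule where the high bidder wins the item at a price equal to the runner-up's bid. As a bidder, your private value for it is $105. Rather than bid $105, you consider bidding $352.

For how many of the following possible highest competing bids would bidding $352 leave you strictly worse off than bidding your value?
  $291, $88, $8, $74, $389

The deviation hurts exactly when the highest competing bid lies strictly between $105 and $352 — overbidding then wins at a price above your value.
$291: inside the interval → strictly worse (loss $186).
$88: below both → same outcome either way.
$8: below both → same outcome either way.
$74: below both → same outcome either way.
$389: above both → same outcome either way.
Count: 1.

1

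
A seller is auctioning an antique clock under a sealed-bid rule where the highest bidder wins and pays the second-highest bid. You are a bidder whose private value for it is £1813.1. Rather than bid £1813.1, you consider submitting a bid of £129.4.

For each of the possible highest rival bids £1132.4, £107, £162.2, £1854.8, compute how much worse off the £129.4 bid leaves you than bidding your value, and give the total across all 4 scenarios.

£2331.6

The deviation costs you only when the competing bid falls strictly between £129.4 and £1813.1; elsewhere both bids give the same outcome.
£1132.4: truthful payoff £680.7, deviation payoff £0 → loss £680.7.
£107: outcomes coincide → loss £0.
£162.2: truthful payoff £1650.9, deviation payoff £0 → loss £1650.9.
£1854.8: outcomes coincide → loss £0.
Total loss = £680.7 + £1650.9 = £2331.6.
In a second-price auction your bid sets only whether you win, not what you pay, so bidding your true value is weakly dominant.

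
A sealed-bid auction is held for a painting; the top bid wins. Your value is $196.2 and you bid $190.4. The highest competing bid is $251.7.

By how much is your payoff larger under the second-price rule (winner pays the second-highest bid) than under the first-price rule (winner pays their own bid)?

$0

Your bid $190.4 is below $251.7, so you lose under either rule.
Payoff is $0 in both cases; difference = $0.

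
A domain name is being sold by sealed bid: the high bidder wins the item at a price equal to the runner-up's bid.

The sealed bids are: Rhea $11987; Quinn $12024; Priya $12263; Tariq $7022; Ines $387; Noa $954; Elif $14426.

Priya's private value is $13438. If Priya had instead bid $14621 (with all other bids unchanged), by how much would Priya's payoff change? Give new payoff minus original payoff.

−$988

The highest bid among the other bidders is $14426; Priya's bid doesn't change that.
Original bid $12263: Priya is not highest (top rival bid is $14426); payoff $0.
Alternative bid $14621: Priya is highest, pays the top rival bid $14426; payoff $13438 − $14426 = −$988.
Change in payoff = −$988 − ($0) = −$988.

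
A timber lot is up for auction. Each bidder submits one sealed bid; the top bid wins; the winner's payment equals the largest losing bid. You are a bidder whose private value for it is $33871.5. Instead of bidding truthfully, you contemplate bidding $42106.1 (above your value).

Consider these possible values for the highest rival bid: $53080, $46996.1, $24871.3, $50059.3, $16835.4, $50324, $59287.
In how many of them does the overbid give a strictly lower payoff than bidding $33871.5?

The deviation hurts exactly when the highest competing bid lies strictly between $33871.5 and $42106.1 — overbidding then wins at a price above your value.
$53080: above both → same outcome either way.
$46996.1: above both → same outcome either way.
$24871.3: below both → same outcome either way.
$50059.3: above both → same outcome either way.
$16835.4: below both → same outcome either way.
$50324: above both → same outcome either way.
$59287: above both → same outcome either way.
Count: 0.

0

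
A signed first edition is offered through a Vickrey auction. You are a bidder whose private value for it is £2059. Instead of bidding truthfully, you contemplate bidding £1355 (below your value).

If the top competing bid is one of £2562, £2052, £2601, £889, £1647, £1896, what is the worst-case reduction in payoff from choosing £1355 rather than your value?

£2562: same outcome either way → loss £0.
£2052: truthful gives £7, deviation gives £0 → loss £7.
£2601: same outcome either way → loss £0.
£889: same outcome either way → loss £0.
£1647: truthful gives £412, deviation gives £0 → loss £412.
£1896: truthful gives £163, deviation gives £0 → loss £163.
Maximum loss: £412.

£412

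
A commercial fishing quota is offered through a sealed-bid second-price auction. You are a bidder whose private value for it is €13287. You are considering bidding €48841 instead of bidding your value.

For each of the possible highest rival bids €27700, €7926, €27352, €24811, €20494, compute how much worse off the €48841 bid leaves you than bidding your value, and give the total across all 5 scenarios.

€47209

The deviation costs you only when the competing bid falls strictly between €13287 and €48841; elsewhere both bids give the same outcome.
€27700: truthful payoff €0, deviation payoff −€14413 → loss €14413.
€7926: outcomes coincide → loss €0.
€27352: truthful payoff €0, deviation payoff −€14065 → loss €14065.
€24811: truthful payoff €0, deviation payoff −€11524 → loss €11524.
€20494: truthful payoff €0, deviation payoff −€7207 → loss €7207.
Total loss = €14413 + €14065 + €11524 + €7207 = €47209.
Because the price is fixed by the runner-up's bid, deviating from your value can only change a good outcome into a bad one — never the reverse.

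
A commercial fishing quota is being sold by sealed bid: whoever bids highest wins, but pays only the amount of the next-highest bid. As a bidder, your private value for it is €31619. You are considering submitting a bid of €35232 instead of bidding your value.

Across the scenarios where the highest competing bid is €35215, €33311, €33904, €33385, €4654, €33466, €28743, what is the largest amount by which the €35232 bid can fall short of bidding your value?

€3596

€35215: truthful gives €0, deviation gives −€3596 → loss €3596.
€33311: truthful gives €0, deviation gives −€1692 → loss €1692.
€33904: truthful gives €0, deviation gives −€2285 → loss €2285.
€33385: truthful gives €0, deviation gives −€1766 → loss €1766.
€4654: same outcome either way → loss €0.
€33466: truthful gives €0, deviation gives −€1847 → loss €1847.
€28743: same outcome either way → loss €0.
Maximum loss: €3596.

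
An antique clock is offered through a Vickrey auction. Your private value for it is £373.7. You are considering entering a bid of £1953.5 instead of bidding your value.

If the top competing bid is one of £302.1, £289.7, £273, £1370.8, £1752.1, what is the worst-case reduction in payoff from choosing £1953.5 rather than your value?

£1378.4

£302.1: same outcome either way → loss £0.
£289.7: same outcome either way → loss £0.
£273: same outcome either way → loss £0.
£1370.8: truthful gives £0, deviation gives −£997.1 → loss £997.1.
£1752.1: truthful gives £0, deviation gives −£1378.4 → loss £1378.4.
Maximum loss: £1378.4.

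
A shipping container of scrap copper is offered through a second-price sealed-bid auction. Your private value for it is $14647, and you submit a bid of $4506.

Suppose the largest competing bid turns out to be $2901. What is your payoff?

Your bid $4506 exceeds the highest competing bid $2901, so you win.
In a second-price auction the winner pays the second-highest bid, $2901.
Payoff = value − price = $14647 − $2901 = $11746.

$11746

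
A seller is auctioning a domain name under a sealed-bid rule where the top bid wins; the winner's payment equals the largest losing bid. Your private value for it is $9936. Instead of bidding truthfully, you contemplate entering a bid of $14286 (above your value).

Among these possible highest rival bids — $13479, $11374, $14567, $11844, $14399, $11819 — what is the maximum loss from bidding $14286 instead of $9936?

$13479: truthful gives $0, deviation gives −$3543 → loss $3543.
$11374: truthful gives $0, deviation gives −$1438 → loss $1438.
$14567: same outcome either way → loss $0.
$11844: truthful gives $0, deviation gives −$1908 → loss $1908.
$14399: same outcome either way → loss $0.
$11819: truthful gives $0, deviation gives −$1883 → loss $1883.
Maximum loss: $3543.

$3543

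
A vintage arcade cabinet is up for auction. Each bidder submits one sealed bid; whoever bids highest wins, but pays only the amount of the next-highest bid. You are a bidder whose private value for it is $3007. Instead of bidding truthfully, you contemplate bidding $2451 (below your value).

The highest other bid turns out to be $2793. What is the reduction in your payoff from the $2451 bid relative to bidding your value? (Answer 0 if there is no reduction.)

Bidding your value $3007: you win (since $3007 > $2793) and pay $2793. Payoff $214.
Bidding $2451: you lose. Payoff $0.
The competing bid $2793 lies between your shaded bid and your value, so underbidding forfeits an item you could have won at a profitable price.
Loss from deviating = $214 − ($0) = $214.
In a second-price auction your bid sets only whether you win, not what you pay, so bidding your true value is weakly dominant.

$214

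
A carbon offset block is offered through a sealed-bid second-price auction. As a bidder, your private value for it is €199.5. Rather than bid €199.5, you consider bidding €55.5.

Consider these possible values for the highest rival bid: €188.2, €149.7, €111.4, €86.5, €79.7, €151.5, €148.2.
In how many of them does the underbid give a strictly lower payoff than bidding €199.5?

7

The deviation hurts exactly when the highest competing bid lies strictly between €55.5 and €199.5 — underbidding then forfeits a profitable win.
€188.2: inside the interval → strictly worse (loss €11.3).
€149.7: inside the interval → strictly worse (loss €49.8).
€111.4: inside the interval → strictly worse (loss €88.1).
€86.5: inside the interval → strictly worse (loss €113).
€79.7: inside the interval → strictly worse (loss €119.8).
€151.5: inside the interval → strictly worse (loss €48).
€148.2: inside the interval → strictly worse (loss €51.3).
Count: 7.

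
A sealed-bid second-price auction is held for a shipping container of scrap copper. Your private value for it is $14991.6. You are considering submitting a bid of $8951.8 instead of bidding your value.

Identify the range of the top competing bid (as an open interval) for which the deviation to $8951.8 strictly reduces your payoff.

If the competing bid is below $8951.8, both bids win at the same price — no difference.
If it is above $14991.6, both bids lose — no difference.
If it lies strictly between $8951.8 and $14991.6, bidding your value wins at a price below your value (positive payoff) while bidding $8951.8 loses (payoff 0).
So the deviation strictly hurts on the open interval ($8951.8, $14991.6).

($8951.8, $14991.6)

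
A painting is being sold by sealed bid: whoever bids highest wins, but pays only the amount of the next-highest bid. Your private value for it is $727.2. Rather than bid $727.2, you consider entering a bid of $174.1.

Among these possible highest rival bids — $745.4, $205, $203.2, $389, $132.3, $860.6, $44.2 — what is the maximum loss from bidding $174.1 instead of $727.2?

$745.4: same outcome either way → loss $0.
$205: truthful gives $522.2, deviation gives $0 → loss $522.2.
$203.2: truthful gives $524, deviation gives $0 → loss $524.
$389: truthful gives $338.2, deviation gives $0 → loss $338.2.
$132.3: same outcome either way → loss $0.
$860.6: same outcome either way → loss $0.
$44.2: same outcome either way → loss $0.
Maximum loss: $524.

$524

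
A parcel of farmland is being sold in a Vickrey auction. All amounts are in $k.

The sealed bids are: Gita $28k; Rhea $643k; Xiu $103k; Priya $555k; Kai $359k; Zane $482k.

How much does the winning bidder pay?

Highest bid: Rhea at $643k, so Rhea wins.
Second-highest bid: Priya at $555k — that is the price the winner pays.

$555k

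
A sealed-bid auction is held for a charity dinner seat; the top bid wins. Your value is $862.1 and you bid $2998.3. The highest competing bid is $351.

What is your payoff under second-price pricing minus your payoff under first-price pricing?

$2647.3

You have the highest bid, so you win under either rule.
Second-price: pay $351 → payoff $511.1.
First-price: pay your own bid $2998.3 → payoff −$2136.2.
Difference = $511.1 − (−$2136.2) = $2647.3.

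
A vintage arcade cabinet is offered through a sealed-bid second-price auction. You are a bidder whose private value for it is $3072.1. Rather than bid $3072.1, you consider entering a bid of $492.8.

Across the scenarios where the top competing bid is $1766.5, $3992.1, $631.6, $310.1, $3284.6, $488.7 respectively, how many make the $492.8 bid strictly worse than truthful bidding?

2

The deviation hurts exactly when the highest competing bid lies strictly between $492.8 and $3072.1 — underbidding then forfeits a profitable win.
$1766.5: inside the interval → strictly worse (loss $1305.6).
$3992.1: above both → same outcome either way.
$631.6: inside the interval → strictly worse (loss $2440.5).
$310.1: below both → same outcome either way.
$3284.6: above both → same outcome either way.
$488.7: below both → same outcome either way.
Count: 2.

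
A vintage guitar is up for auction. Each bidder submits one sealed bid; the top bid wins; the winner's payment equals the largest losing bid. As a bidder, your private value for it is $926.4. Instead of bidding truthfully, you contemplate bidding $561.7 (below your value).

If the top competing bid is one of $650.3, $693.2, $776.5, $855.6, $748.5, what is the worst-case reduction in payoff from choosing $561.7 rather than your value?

$650.3: truthful gives $276.1, deviation gives $0 → loss $276.1.
$693.2: truthful gives $233.2, deviation gives $0 → loss $233.2.
$776.5: truthful gives $149.9, deviation gives $0 → loss $149.9.
$855.6: truthful gives $70.8, deviation gives $0 → loss $70.8.
$748.5: truthful gives $177.9, deviation gives $0 → loss $177.9.
Maximum loss: $276.1.

$276.1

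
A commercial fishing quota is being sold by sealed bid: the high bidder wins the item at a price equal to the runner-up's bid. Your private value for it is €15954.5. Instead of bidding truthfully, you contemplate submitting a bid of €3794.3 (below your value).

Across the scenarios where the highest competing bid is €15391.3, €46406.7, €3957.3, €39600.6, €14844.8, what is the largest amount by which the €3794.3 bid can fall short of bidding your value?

€11997.2

€15391.3: truthful gives €563.2, deviation gives €0 → loss €563.2.
€46406.7: same outcome either way → loss €0.
€3957.3: truthful gives €11997.2, deviation gives €0 → loss €11997.2.
€39600.6: same outcome either way → loss €0.
€14844.8: truthful gives €1109.7, deviation gives €0 → loss €1109.7.
Maximum loss: €11997.2.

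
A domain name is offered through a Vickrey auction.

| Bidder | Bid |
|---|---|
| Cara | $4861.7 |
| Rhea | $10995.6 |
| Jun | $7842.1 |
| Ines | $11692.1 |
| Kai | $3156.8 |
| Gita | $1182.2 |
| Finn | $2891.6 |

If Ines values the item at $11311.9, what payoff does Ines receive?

Highest bid: Ines at $11692.1, so Ines wins.
Second-highest bid: Rhea at $10995.6 — that is the price the winner pays.
Ines's payoff = value − price = $11311.9 − $10995.6 = $316.3.

$316.3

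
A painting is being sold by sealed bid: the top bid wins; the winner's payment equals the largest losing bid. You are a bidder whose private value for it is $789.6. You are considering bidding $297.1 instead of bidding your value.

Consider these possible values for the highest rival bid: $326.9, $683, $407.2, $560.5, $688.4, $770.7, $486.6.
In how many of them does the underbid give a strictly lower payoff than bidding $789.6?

The deviation hurts exactly when the highest competing bid lies strictly between $297.1 and $789.6 — underbidding then forfeits a profitable win.
$326.9: inside the interval → strictly worse (loss $462.7).
$683: inside the interval → strictly worse (loss $106.6).
$407.2: inside the interval → strictly worse (loss $382.4).
$560.5: inside the interval → strictly worse (loss $229.1).
$688.4: inside the interval → strictly worse (loss $101.2).
$770.7: inside the interval → strictly worse (loss $18.9).
$486.6: inside the interval → strictly worse (loss $303).
Count: 7.

7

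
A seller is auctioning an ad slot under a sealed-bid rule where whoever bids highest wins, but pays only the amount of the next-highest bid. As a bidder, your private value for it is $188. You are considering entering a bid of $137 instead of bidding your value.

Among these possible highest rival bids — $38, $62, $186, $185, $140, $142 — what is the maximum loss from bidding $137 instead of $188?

$38: same outcome either way → loss $0.
$62: same outcome either way → loss $0.
$186: truthful gives $2, deviation gives $0 → loss $2.
$185: truthful gives $3, deviation gives $0 → loss $3.
$140: truthful gives $48, deviation gives $0 → loss $48.
$142: truthful gives $46, deviation gives $0 → loss $46.
Maximum loss: $48.

$48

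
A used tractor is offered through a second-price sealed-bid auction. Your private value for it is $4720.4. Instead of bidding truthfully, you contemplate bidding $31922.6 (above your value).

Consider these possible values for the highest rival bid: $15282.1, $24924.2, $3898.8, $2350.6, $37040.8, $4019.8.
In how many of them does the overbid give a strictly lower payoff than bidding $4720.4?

The deviation hurts exactly when the highest competing bid lies strictly between $4720.4 and $31922.6 — overbidding then wins at a price above your value.
$15282.1: inside the interval → strictly worse (loss $10561.7).
$24924.2: inside the interval → strictly worse (loss $20203.8).
$3898.8: below both → same outcome either way.
$2350.6: below both → same outcome either way.
$37040.8: above both → same outcome either way.
$4019.8: below both → same outcome either way.
Count: 2.

2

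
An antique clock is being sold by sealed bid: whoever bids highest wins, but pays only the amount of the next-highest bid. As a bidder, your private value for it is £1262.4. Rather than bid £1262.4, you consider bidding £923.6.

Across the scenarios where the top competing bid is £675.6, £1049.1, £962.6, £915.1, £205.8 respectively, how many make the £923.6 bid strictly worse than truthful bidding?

The deviation hurts exactly when the highest competing bid lies strictly between £923.6 and £1262.4 — underbidding then forfeits a profitable win.
£675.6: below both → same outcome either way.
£1049.1: inside the interval → strictly worse (loss £213.3).
£962.6: inside the interval → strictly worse (loss £299.8).
£915.1: below both → same outcome either way.
£205.8: below both → same outcome either way.
Count: 2.

2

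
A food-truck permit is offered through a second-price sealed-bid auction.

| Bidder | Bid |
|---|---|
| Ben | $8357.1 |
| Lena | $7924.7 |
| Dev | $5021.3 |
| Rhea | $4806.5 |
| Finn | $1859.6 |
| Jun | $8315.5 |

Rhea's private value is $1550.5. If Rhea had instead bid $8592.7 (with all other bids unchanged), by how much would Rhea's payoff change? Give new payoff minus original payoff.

−$6806.6

The highest bid among the other bidders is $8357.1; Rhea's bid doesn't change that.
Original bid $4806.5: Rhea is not highest (top rival bid is $8357.1); payoff $0.
Alternative bid $8592.7: Rhea is highest, pays the top rival bid $8357.1; payoff $1550.5 − $8357.1 = −$6806.6.
Change in payoff = −$6806.6 − ($0) = −$6806.6.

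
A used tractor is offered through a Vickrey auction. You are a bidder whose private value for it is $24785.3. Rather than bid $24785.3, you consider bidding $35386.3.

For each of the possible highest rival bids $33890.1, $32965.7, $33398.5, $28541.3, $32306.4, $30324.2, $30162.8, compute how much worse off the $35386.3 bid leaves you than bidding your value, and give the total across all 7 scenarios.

$48091.9

The deviation costs you only when the competing bid falls strictly between $24785.3 and $35386.3; elsewhere both bids give the same outcome.
$33890.1: truthful payoff $0, deviation payoff −$9104.8 → loss $9104.8.
$32965.7: truthful payoff $0, deviation payoff −$8180.4 → loss $8180.4.
$33398.5: truthful payoff $0, deviation payoff −$8613.2 → loss $8613.2.
$28541.3: truthful payoff $0, deviation payoff −$3756 → loss $3756.
$32306.4: truthful payoff $0, deviation payoff −$7521.1 → loss $7521.1.
$30324.2: truthful payoff $0, deviation payoff −$5538.9 → loss $5538.9.
$30162.8: truthful payoff $0, deviation payoff −$5377.5 → loss $5377.5.
Total loss = $9104.8 + $8180.4 + $8613.2 + $3756 + $7521.1 + $5538.9 + $5377.5 = $48091.9.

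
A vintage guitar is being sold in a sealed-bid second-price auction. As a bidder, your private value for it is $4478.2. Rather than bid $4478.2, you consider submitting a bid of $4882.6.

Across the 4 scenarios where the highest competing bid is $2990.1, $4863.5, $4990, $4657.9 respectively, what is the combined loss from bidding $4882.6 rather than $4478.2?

$565

The deviation costs you only when the competing bid falls strictly between $4478.2 and $4882.6; elsewhere both bids give the same outcome.
$2990.1: outcomes coincide → loss $0.
$4863.5: truthful payoff $0, deviation payoff −$385.3 → loss $385.3.
$4990: outcomes coincide → loss $0.
$4657.9: truthful payoff $0, deviation payoff −$179.7 → loss $179.7.
Total loss = $385.3 + $179.7 = $565.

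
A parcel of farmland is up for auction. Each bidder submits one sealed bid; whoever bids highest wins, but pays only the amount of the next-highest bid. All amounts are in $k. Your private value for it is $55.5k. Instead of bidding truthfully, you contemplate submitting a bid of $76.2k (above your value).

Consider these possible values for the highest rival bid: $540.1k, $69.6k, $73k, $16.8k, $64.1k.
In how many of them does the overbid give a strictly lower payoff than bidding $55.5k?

3

The deviation hurts exactly when the highest competing bid lies strictly between $55.5k and $76.2k — overbidding then wins at a price above your value.
$540.1k: above both → same outcome either way.
$69.6k: inside the interval → strictly worse (loss $14.1k).
$73k: inside the interval → strictly worse (loss $17.5k).
$16.8k: below both → same outcome either way.
$64.1k: inside the interval → strictly worse (loss $8.6k).
Count: 3.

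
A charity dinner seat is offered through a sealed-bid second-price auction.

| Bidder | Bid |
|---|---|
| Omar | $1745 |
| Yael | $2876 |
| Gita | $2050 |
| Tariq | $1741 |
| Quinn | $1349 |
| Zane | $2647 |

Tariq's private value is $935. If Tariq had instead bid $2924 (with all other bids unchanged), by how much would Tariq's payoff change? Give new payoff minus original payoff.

−$1941

The highest bid among the other bidders is $2876; Tariq's bid doesn't change that.
Original bid $1741: Tariq is not highest (top rival bid is $2876); payoff $0.
Alternative bid $2924: Tariq is highest, pays the top rival bid $2876; payoff $935 − $2876 = −$1941.
Change in payoff = −$1941 − ($0) = −$1941.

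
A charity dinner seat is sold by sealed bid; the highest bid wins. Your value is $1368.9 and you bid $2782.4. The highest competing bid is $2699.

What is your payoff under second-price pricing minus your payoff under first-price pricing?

You have the highest bid, so you win under either rule.
Second-price: pay $2699 → payoff −$1330.1.
First-price: pay your own bid $2782.4 → payoff −$1413.5.
Difference = −$1330.1 − (−$1413.5) = $83.4.

$83.4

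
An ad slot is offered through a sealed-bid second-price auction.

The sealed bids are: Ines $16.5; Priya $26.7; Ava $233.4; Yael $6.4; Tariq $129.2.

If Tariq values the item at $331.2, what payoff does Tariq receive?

Highest bid: Ava at $233.4, so Ava wins.
Second-highest bid: Tariq at $129.2 — that is the price the winner pays.
Tariq did not win, so Tariq pays nothing and receives nothing: payoff $0.

$0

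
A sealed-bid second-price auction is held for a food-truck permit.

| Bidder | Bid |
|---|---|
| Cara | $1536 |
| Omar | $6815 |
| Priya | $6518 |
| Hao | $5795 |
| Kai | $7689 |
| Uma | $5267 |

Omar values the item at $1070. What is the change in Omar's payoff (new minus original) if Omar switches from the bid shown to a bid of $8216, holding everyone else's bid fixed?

−$6619

The highest bid among the other bidders is $7689; Omar's bid doesn't change that.
Original bid $6815: Omar is not highest (top rival bid is $7689); payoff $0.
Alternative bid $8216: Omar is highest, pays the top rival bid $7689; payoff $1070 − $7689 = −$6619.
Change in payoff = −$6619 − ($0) = −$6619.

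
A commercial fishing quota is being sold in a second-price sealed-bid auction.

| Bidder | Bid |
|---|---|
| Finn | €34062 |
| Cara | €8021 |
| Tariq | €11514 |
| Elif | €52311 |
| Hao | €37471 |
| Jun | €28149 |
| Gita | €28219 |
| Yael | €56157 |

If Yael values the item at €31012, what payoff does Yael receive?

Highest bid: Yael at €56157, so Yael wins.
Second-highest bid: Elif at €52311 — that is the price the winner pays.
Yael's payoff = value − price = €31012 − €52311 = −€21299.

−€21299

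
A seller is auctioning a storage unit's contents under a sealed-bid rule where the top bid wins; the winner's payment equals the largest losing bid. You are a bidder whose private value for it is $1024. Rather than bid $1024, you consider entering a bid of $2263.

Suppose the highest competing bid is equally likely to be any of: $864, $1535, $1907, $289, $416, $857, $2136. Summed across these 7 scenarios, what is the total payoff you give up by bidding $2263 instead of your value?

$2506

The deviation costs you only when the competing bid falls strictly between $1024 and $2263; elsewhere both bids give the same outcome.
$864: outcomes coincide → loss $0.
$1535: truthful payoff $0, deviation payoff −$511 → loss $511.
$1907: truthful payoff $0, deviation payoff −$883 → loss $883.
$289: outcomes coincide → loss $0.
$416: outcomes coincide → loss $0.
$857: outcomes coincide → loss $0.
$2136: truthful payoff $0, deviation payoff −$1112 → loss $1112.
Total loss = $511 + $883 + $1112 = $2506.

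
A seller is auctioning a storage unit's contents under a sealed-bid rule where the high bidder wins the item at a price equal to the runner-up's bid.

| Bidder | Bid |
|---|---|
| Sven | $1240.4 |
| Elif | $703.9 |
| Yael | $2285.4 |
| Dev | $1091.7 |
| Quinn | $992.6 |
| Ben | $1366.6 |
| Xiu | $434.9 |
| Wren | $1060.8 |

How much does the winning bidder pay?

$1366.6

Highest bid: Yael at $2285.4, so Yael wins.
Second-highest bid: Ben at $1366.6 — that is the price the winner pays.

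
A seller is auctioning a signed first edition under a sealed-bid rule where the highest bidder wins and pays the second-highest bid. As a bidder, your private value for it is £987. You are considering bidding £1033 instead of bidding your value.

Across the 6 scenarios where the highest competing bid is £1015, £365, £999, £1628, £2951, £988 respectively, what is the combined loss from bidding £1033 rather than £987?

The deviation costs you only when the competing bid falls strictly between £987 and £1033; elsewhere both bids give the same outcome.
£1015: truthful payoff £0, deviation payoff −£28 → loss £28.
£365: outcomes coincide → loss £0.
£999: truthful payoff £0, deviation payoff −£12 → loss £12.
£1628: outcomes coincide → loss £0.
£2951: outcomes coincide → loss £0.
£988: truthful payoff £0, deviation payoff −£1 → loss £1.
Total loss = £28 + £12 + £1 = £41.
In a second-price auction your bid sets only whether you win, not what you pay, so bidding your true value is weakly dominant.

£41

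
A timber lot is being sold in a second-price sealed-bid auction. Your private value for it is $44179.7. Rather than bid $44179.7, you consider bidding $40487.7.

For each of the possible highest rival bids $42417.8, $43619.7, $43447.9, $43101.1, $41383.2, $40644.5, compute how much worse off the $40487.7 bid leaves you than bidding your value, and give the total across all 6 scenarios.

The deviation costs you only when the competing bid falls strictly between $40487.7 and $44179.7; elsewhere both bids give the same outcome.
$42417.8: truthful payoff $1761.9, deviation payoff $0 → loss $1761.9.
$43619.7: truthful payoff $560, deviation payoff $0 → loss $560.
$43447.9: truthful payoff $731.8, deviation payoff $0 → loss $731.8.
$43101.1: truthful payoff $1078.6, deviation payoff $0 → loss $1078.6.
$41383.2: truthful payoff $2796.5, deviation payoff $0 → loss $2796.5.
$40644.5: truthful payoff $3535.2, deviation payoff $0 → loss $3535.2.
Total loss = $1761.9 + $560 + $731.8 + $1078.6 + $2796.5 + $3535.2 = $10464.

$10464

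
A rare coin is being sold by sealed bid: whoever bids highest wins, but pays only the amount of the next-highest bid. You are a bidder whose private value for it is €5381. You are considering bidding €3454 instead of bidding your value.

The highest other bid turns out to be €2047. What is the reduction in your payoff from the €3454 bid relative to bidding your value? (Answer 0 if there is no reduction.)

€0

Bidding your value €5381: you win (since €5381 > €2047) and pay €2047. Payoff €3334.
Bidding €3454: you win and pay €2047. Payoff €5381 − €2047 = €3334.
Difference = €3334 − €3334 = €0; both bids lead to the same outcome because the competing bid is below both your value and your alternative bid.
Because the price is fixed by the runner-up's bid, deviating from your value can only change a good outcome into a bad one — never the reverse.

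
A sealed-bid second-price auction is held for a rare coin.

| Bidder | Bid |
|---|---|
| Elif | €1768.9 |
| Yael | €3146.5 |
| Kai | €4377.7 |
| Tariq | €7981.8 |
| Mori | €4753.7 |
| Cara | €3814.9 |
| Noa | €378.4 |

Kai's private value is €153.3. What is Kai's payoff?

€0

Highest bid: Tariq at €7981.8, so Tariq wins.
Second-highest bid: Mori at €4753.7 — that is the price the winner pays.
Kai did not win, so Kai pays nothing and receives nothing: payoff €0.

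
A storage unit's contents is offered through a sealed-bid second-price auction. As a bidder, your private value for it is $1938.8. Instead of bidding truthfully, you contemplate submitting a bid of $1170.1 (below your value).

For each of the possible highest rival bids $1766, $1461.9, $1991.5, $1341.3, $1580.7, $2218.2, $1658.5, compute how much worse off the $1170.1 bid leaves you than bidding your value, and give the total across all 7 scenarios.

The deviation costs you only when the competing bid falls strictly between $1170.1 and $1938.8; elsewhere both bids give the same outcome.
$1766: truthful payoff $172.8, deviation payoff $0 → loss $172.8.
$1461.9: truthful payoff $476.9, deviation payoff $0 → loss $476.9.
$1991.5: outcomes coincide → loss $0.
$1341.3: truthful payoff $597.5, deviation payoff $0 → loss $597.5.
$1580.7: truthful payoff $358.1, deviation payoff $0 → loss $358.1.
$2218.2: outcomes coincide → loss $0.
$1658.5: truthful payoff $280.3, deviation payoff $0 → loss $280.3.
Total loss = $172.8 + $476.9 + $597.5 + $358.1 + $280.3 = $1885.6.
Truthful bidding weakly dominates here: raising your bid can only win items priced above your value, and lowering it can only forfeit items priced below.

$1885.6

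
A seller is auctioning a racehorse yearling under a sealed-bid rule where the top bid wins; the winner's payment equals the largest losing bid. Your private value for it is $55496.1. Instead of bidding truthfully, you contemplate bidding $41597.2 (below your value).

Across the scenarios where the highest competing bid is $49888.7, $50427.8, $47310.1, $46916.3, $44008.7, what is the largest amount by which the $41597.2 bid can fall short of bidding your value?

$11487.4

$49888.7: truthful gives $5607.4, deviation gives $0 → loss $5607.4.
$50427.8: truthful gives $5068.3, deviation gives $0 → loss $5068.3.
$47310.1: truthful gives $8186, deviation gives $0 → loss $8186.
$46916.3: truthful gives $8579.8, deviation gives $0 → loss $8579.8.
$44008.7: truthful gives $11487.4, deviation gives $0 → loss $11487.4.
Maximum loss: $11487.4.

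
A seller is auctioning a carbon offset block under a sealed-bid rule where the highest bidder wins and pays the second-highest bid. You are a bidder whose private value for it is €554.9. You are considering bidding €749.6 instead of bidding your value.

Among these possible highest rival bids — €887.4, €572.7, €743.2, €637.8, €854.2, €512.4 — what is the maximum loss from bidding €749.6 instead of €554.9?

€188.3

€887.4: same outcome either way → loss €0.
€572.7: truthful gives €0, deviation gives −€17.8 → loss €17.8.
€743.2: truthful gives €0, deviation gives −€188.3 → loss €188.3.
€637.8: truthful gives €0, deviation gives −€82.9 → loss €82.9.
€854.2: same outcome either way → loss €0.
€512.4: same outcome either way → loss €0.
Maximum loss: €188.3.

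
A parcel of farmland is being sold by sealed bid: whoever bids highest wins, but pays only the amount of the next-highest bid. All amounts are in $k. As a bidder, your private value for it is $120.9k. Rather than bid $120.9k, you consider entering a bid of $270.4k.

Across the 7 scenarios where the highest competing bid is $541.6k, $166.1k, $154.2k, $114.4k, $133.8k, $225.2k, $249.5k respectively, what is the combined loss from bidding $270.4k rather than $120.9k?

The deviation costs you only when the competing bid falls strictly between $120.9k and $270.4k; elsewhere both bids give the same outcome.
$541.6k: outcomes coincide → loss $0k.
$166.1k: truthful payoff $0k, deviation payoff −$45.2k → loss $45.2k.
$154.2k: truthful payoff $0k, deviation payoff −$33.3k → loss $33.3k.
$114.4k: outcomes coincide → loss $0k.
$133.8k: truthful payoff $0k, deviation payoff −$12.9k → loss $12.9k.
$225.2k: truthful payoff $0k, deviation payoff −$104.3k → loss $104.3k.
$249.5k: truthful payoff $0k, deviation payoff −$128.6k → loss $128.6k.
Total loss = $45.2k + $33.3k + $12.9k + $104.3k + $128.6k = $324.3k.

$324.3k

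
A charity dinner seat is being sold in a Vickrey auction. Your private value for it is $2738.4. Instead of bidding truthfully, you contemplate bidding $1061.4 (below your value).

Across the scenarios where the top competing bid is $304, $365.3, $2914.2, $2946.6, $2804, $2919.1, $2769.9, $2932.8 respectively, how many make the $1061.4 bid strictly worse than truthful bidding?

The deviation hurts exactly when the highest competing bid lies strictly between $1061.4 and $2738.4 — underbidding then forfeits a profitable win.
$304: below both → same outcome either way.
$365.3: below both → same outcome either way.
$2914.2: above both → same outcome either way.
$2946.6: above both → same outcome either way.
$2804: above both → same outcome either way.
$2919.1: above both → same outcome either way.
$2769.9: above both → same outcome either way.
$2932.8: above both → same outcome either way.
Count: 0.

0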